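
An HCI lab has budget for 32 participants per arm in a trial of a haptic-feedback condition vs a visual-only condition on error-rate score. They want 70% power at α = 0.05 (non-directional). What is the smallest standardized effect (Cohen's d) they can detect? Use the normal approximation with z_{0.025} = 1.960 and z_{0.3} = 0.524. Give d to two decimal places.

d_min ≈ 0.62

For two independent groups of n = 32 each: d_min = (z_{α/2} + z_β)·√(2/n).
z-sum = 1.960 + 0.524 = 2.484.
d_min = 2.484 × √(2/32) = 2.484 × 0.2500 = 0.621.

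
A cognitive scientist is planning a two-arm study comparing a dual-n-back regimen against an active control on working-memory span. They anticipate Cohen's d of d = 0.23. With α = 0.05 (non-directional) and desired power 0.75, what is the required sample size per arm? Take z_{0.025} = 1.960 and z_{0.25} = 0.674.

For two independent groups with equal n: n = 2·((z_{α/2} + z_β) / d)².
z_{α/2} + z_β = 1.960 + 0.674 = 2.634.
n = 2 × (2.634 / 0.23)² = 2 × 11.452² = 2 × 131.15 = 262.3.
Round up to the next whole participant.

n = 263 per group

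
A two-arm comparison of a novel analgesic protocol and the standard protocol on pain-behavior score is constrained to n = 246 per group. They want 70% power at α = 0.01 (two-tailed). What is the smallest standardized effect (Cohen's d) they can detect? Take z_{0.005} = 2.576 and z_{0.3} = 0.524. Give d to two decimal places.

For two independent groups of n = 246 each: d_min = (z_{α/2} + z_β)·√(2/n).
z-sum = 2.576 + 0.524 = 3.100.
d_min = 3.100 × √(2/246) = 3.100 × 0.0902 = 0.280.

d_min ≈ 0.28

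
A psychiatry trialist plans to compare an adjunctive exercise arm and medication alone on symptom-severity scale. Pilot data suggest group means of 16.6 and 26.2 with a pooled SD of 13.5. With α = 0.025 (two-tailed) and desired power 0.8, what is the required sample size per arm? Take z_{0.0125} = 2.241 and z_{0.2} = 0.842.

n = 38 per group

Cohen's d = |M₁ − M₂| / SD_pooled = |16.6 − 26.2| / 13.5 = 9.6 / 13.5 = 0.711.
For two independent groups with equal n: n = 2·((z_{α/2} + z_β) / d)².
z_{α/2} + z_β = 2.241 + 0.842 = 3.083.
n = 2 × (3.083 / 0.711)² = 2 × 4.336² = 2 × 18.80 = 37.6.
Round up to the next whole participant.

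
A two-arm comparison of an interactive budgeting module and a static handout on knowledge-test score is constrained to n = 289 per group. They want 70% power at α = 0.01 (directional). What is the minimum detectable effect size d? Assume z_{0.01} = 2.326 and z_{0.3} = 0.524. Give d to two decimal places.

d_min ≈ 0.24

For two independent groups of n = 289 each: d_min = (z_{α} + z_β)·√(2/n).
z-sum = 2.326 + 0.524 = 2.850.
d_min = 2.850 × √(2/289) = 2.850 × 0.0832 = 0.237.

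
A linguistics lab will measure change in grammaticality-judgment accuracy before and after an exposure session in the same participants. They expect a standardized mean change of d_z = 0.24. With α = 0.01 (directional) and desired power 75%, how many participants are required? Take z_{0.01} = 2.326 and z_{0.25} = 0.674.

n = 157 pairs

For a paired (one-sample on differences) test: n = ((z_{α} + z_β) / d)².
z_{α} + z_β = 2.326 + 0.674 = 3.000.
n = (3.000 / 0.24)² = 12.500² = 156.25.
Round up.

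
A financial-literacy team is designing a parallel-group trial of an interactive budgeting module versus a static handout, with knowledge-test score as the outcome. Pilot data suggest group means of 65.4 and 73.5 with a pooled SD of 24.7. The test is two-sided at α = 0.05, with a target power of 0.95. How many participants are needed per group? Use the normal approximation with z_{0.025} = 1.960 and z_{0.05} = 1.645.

Cohen's d = |M₁ − M₂| / SD_pooled = |65.4 − 73.5| / 24.7 = 8.1 / 24.7 = 0.328.
For two independent groups with equal n: n = 2·((z_{α/2} + z_β) / d)².
z_{α/2} + z_β = 1.960 + 1.645 = 3.605.
n = 2 × (3.605 / 0.328)² = 2 × 10.991² = 2 × 120.80 = 241.6.
Round up to the next whole participant.

n = 242 per group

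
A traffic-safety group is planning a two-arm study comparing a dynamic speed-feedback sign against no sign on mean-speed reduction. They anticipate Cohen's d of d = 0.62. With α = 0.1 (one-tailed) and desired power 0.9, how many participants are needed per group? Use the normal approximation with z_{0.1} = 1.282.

n = 35 per group

For two independent groups with equal n: n = 2·((z_{α} + z_β) / d)².
z_{α} + z_β = 1.282 + 1.282 = 2.564.
n = 2 × (2.564 / 0.62)² = 2 × 4.135² = 2 × 17.10 = 34.2.
Round up to the next whole participant.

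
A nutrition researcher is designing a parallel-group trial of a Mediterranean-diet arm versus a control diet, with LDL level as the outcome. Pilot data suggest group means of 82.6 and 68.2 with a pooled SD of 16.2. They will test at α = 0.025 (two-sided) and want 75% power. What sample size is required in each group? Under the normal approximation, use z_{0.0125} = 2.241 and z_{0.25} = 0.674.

Cohen's d = |M₁ − M₂| / SD_pooled = |82.6 − 68.2| / 16.2 = 14.4 / 16.2 = 0.889.
For two independent groups with equal n: n = 2·((z_{α/2} + z_β) / d)².
z_{α/2} + z_β = 2.241 + 0.674 = 2.915.
n = 2 × (2.915 / 0.889)² = 2 × 3.279² = 2 × 10.75 = 21.5.
Round up to the next whole participant.

n = 22 per group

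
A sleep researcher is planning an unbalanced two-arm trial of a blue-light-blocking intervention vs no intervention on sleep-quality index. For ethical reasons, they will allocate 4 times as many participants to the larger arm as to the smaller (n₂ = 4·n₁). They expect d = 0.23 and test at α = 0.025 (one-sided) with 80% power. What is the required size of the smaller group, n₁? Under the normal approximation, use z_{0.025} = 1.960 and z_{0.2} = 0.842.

With allocation ratio k = n₂/n₁ = 4, Var(x̄₁−x̄₂) = σ²(1/n₁ + 1/(k·n₁)) = σ²·(k+1)/(k·n₁).
So n₁ = (1 + 1/k)·((z_{α} + z_β)/d)² = 1.250 × (2.802/0.23)².
n₁ = 1.250 × 148.42 = 185.5.
Round up: n₁ = 186, giving n₂ = 4 × 186 = 744.

n₁ = 186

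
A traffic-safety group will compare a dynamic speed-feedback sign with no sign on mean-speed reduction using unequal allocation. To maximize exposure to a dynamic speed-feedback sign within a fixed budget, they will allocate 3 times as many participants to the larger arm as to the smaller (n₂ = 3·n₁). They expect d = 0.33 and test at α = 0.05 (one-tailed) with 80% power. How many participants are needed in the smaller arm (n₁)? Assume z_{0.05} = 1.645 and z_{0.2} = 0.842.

With allocation ratio k = n₂/n₁ = 3, Var(x̄₁−x̄₂) = σ²(1/n₁ + 1/(k·n₁)) = σ²·(k+1)/(k·n₁).
So n₁ = (1 + 1/k)·((z_{α} + z_β)/d)² = 1.333 × (2.487/0.33)².
n₁ = 1.333 × 56.80 = 75.7.
Round up: n₁ = 76, giving n₂ = 3 × 76 = 228.

n₁ = 76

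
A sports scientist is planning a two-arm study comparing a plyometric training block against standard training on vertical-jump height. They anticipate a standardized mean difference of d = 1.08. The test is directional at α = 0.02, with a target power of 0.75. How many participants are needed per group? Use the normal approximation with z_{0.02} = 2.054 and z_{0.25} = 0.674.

n = 13 per group

For two independent groups with equal n: n = 2·((z_{α} + z_β) / d)².
z_{α} + z_β = 2.054 + 0.674 = 2.728.
n = 2 × (2.728 / 1.08)² = 2 × 2.526² = 2 × 6.38 = 12.8.
Round up to the next whole participant.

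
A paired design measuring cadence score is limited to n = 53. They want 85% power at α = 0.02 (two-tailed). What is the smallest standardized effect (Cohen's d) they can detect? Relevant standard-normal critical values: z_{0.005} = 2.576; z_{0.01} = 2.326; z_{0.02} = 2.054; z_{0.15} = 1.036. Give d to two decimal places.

d_min ≈ 0.46

For a single sample (or paired design) of n = 53: d_min = (z_{α/2} + z_β)/√n.
z-sum = 2.326 + 1.036 = 3.362.
d_min = 3.362 / √53 = 3.362 / 7.280 = 0.462.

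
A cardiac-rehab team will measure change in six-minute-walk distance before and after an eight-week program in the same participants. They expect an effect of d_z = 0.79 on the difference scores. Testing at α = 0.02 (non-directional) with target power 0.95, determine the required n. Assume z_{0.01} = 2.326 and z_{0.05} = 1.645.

n = 26 pairs

For a paired (one-sample on differences) test: n = ((z_{α/2} + z_β) / d)².
z_{α/2} + z_β = 2.326 + 1.645 = 3.971.
n = (3.971 / 0.79)² = 5.027² = 25.27.
Round up.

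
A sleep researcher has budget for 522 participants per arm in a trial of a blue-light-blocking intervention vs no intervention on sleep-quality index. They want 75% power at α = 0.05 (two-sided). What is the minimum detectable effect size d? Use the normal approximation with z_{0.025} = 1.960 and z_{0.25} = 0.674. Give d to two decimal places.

For two independent groups of n = 522 each: d_min = (z_{α/2} + z_β)·√(2/n).
z-sum = 1.960 + 0.674 = 2.634.
d_min = 2.634 × √(2/522) = 2.634 × 0.0619 = 0.163.

d_min ≈ 0.16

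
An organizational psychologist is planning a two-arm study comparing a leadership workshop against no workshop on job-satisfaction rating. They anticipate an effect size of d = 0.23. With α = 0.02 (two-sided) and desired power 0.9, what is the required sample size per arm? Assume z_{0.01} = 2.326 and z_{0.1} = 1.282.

n = 493 per group

For two independent groups with equal n: n = 2·((z_{α/2} + z_β) / d)².
z_{α/2} + z_β = 2.326 + 1.282 = 3.608.
n = 2 × (3.608 / 0.23)² = 2 × 15.687² = 2 × 246.08 = 492.2.
Round up to the next whole participant.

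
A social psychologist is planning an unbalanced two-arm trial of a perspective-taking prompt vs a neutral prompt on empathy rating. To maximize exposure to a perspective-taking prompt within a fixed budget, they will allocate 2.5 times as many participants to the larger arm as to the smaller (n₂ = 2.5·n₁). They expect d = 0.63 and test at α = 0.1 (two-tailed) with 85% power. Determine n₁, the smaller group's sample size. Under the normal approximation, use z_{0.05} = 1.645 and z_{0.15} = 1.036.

With allocation ratio k = n₂/n₁ = 2.5, Var(x̄₁−x̄₂) = σ²(1/n₁ + 1/(k·n₁)) = σ²·(k+1)/(k·n₁).
So n₁ = (1 + 1/k)·((z_{α/2} + z_β)/d)² = 1.400 × (2.681/0.63)².
n₁ = 1.400 × 18.11 = 25.4.
Round up: n₁ = 26, giving n₂ = 2.5 × 26 = 65.

n₁ = 26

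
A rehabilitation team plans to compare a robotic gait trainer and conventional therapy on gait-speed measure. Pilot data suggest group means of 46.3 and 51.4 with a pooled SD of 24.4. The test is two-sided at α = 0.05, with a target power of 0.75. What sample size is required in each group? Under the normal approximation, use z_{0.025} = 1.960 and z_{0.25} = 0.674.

Cohen's d = |M₁ − M₂| / SD_pooled = |46.3 − 51.4| / 24.4 = 5.1 / 24.4 = 0.209.
For two independent groups with equal n: n = 2·((z_{α/2} + z_β) / d)².
z_{α/2} + z_β = 1.960 + 0.674 = 2.634.
n = 2 × (2.634 / 0.209)² = 2 × 12.603² = 2 × 158.83 = 317.7.
Round up to the next whole participant.

n = 318 per group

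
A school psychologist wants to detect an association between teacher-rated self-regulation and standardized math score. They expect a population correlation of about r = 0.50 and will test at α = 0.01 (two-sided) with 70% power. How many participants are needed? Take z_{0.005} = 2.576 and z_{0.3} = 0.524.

n = 35

Fisher's z: C = ½·ln((1+r)/(1−r)) = ½·ln(3.0000) = 0.5493.
n = ((z_{α/2} + z_β)/C)² + 3.
(2.576 + 0.524) / 0.5493 = 3.100 / 0.5493 = 5.644.
n = 5.644² + 3 = 31.85 + 3 = 34.8.
Round up.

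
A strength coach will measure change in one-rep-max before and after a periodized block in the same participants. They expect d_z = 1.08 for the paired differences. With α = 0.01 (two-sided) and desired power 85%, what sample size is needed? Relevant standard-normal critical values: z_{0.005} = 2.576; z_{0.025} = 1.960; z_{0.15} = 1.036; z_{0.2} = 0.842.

n = 12 pairs

For a paired (one-sample on differences) test: n = ((z_{α/2} + z_β) / d)².
z_{α/2} + z_β = 2.576 + 1.036 = 3.612.
n = (3.612 / 1.08)² = 3.344² = 11.19.
Round up.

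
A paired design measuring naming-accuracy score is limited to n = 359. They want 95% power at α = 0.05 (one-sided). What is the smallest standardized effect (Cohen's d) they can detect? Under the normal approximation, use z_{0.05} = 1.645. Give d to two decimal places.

For a single sample (or paired design) of n = 359: d_min = (z_{α} + z_β)/√n.
z-sum = 1.645 + 1.645 = 3.290.
d_min = 3.290 / √359 = 3.290 / 18.947 = 0.174.

d_min ≈ 0.17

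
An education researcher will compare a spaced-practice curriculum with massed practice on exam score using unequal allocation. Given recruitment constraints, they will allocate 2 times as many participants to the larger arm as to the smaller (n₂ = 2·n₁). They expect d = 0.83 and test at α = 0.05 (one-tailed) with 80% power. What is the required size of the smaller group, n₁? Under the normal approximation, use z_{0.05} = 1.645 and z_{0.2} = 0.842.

With allocation ratio k = n₂/n₁ = 2, Var(x̄₁−x̄₂) = σ²(1/n₁ + 1/(k·n₁)) = σ²·(k+1)/(k·n₁).
So n₁ = (1 + 1/k)·((z_{α} + z_β)/d)² = 1.500 × (2.487/0.83)².
n₁ = 1.500 × 8.98 = 13.5.
Round up: n₁ = 14, giving n₂ = 2 × 14 = 28.

n₁ = 14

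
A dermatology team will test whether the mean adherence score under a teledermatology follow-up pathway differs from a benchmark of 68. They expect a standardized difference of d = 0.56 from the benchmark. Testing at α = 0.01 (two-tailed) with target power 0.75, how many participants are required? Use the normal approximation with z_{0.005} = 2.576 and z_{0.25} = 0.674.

For a one-sample test: n = ((z_{α/2} + z_β) / d)².
z_{α/2} + z_β = 2.576 + 0.674 = 3.250.
n = (3.250 / 0.56)² = 5.804² = 33.68.
Round up.

n = 34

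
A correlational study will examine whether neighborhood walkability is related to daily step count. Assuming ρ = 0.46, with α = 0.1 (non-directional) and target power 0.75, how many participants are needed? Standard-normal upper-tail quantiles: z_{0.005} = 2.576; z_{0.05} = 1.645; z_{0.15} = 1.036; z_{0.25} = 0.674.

n = 25

Fisher's z: C = ½·ln((1+r)/(1−r)) = ½·ln(2.7037) = 0.4973.
n = ((z_{α/2} + z_β)/C)² + 3.
(1.645 + 0.674) / 0.4973 = 2.319 / 0.4973 = 4.663.
n = 4.663² + 3 = 21.75 + 3 = 24.7.
Round up.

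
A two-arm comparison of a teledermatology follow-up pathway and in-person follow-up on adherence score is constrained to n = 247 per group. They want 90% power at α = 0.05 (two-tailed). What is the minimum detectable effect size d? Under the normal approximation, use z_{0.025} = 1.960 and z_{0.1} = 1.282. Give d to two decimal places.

For two independent groups of n = 247 each: d_min = (z_{α/2} + z_β)·√(2/n).
z-sum = 1.960 + 1.282 = 3.242.
d_min = 3.242 × √(2/247) = 3.242 × 0.0900 = 0.292.

d_min ≈ 0.29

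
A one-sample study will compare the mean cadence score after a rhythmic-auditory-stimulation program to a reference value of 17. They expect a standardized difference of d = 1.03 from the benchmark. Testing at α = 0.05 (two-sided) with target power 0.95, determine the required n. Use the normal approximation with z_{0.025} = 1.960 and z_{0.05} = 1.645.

For a one-sample test: n = ((z_{α/2} + z_β) / d)².
z_{α/2} + z_β = 1.960 + 1.645 = 3.605.
n = (3.605 / 1.03)² = 3.500² = 12.25.
Round up.

n = 13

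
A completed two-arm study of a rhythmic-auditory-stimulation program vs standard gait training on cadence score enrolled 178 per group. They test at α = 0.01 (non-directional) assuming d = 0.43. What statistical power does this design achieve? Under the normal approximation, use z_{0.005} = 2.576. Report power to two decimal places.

power ≈ 0.93

For two equal groups, power = Φ(d·√(n/2) − z_{α/2}).
d·√(n/2) = 0.43 × √(178/2) = 0.43 × 9.434 = 4.057.
z_β = 4.057 − 2.576 = 1.481.
Power = Φ(1.481) = 0.931.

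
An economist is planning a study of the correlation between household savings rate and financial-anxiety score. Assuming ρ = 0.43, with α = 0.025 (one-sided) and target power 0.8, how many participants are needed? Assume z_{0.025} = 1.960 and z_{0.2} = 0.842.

Fisher's z: C = ½·ln((1+r)/(1−r)) = ½·ln(2.5088) = 0.4599.
n = ((z_{α} + z_β)/C)² + 3.
(1.960 + 0.842) / 0.4599 = 2.802 / 0.4599 = 6.093.
n = 6.093² + 3 = 37.12 + 3 = 40.1.
Round up.

n = 41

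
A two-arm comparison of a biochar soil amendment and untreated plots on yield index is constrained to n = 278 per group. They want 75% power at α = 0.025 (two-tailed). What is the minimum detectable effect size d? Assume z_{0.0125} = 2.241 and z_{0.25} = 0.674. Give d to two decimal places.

For two independent groups of n = 278 each: d_min = (z_{α/2} + z_β)·√(2/n).
z-sum = 2.241 + 0.674 = 2.915.
d_min = 2.915 × √(2/278) = 2.915 × 0.0848 = 0.247.

d_min ≈ 0.25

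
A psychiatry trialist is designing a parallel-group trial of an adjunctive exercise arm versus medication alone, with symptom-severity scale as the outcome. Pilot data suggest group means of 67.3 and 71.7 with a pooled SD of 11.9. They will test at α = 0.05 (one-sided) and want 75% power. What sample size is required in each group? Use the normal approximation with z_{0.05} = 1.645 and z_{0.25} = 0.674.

Cohen's d = |M₁ − M₂| / SD_pooled = |67.3 − 71.7| / 11.9 = 4.4 / 11.9 = 0.370.
For two independent groups with equal n: n = 2·((z_{α} + z_β) / d)².
z_{α} + z_β = 1.645 + 0.674 = 2.319.
n = 2 × (2.319 / 0.370)² = 2 × 6.268² = 2 × 39.28 = 78.6.
Round up to the next whole participant.

n = 79 per group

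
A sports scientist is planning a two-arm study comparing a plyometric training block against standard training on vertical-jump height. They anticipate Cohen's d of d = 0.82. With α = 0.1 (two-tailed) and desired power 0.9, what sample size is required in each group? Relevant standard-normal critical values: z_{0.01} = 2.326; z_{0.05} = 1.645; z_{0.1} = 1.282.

n = 26 per group

For two independent groups with equal n: n = 2·((z_{α/2} + z_β) / d)².
z_{α/2} + z_β = 1.645 + 1.282 = 2.927.
n = 2 × (2.927 / 0.82)² = 2 × 3.570² = 2 × 12.74 = 25.5.
Round up to the next whole participant.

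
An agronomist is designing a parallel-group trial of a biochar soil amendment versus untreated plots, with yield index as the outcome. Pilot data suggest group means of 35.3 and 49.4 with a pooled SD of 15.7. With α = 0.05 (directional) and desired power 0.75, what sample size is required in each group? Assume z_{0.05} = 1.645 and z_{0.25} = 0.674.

n = 14 per group

Cohen's d = |M₁ − M₂| / SD_pooled = |35.3 − 49.4| / 15.7 = 14.1 / 15.7 = 0.898.
For two independent groups with equal n: n = 2·((z_{α} + z_β) / d)².
z_{α} + z_β = 1.645 + 0.674 = 2.319.
n = 2 × (2.319 / 0.898)² = 2 × 2.582² = 2 × 6.67 = 13.3.
Round up to the next whole participant.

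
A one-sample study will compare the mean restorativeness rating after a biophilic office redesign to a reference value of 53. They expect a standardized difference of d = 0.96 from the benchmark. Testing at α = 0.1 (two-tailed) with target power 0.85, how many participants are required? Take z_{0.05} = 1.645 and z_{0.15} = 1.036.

For a one-sample test: n = ((z_{α/2} + z_β) / d)².
z_{α/2} + z_β = 1.645 + 1.036 = 2.681.
n = (2.681 / 0.96)² = 2.793² = 7.80.
Round up.

n = 8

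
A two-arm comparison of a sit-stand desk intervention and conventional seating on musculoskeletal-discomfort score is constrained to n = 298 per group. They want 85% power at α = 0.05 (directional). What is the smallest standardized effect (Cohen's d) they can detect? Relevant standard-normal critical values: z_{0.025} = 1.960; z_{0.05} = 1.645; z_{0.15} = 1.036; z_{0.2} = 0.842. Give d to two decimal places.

d_min ≈ 0.22

For two independent groups of n = 298 each: d_min = (z_{α} + z_β)·√(2/n).
z-sum = 1.645 + 1.036 = 2.681.
d_min = 2.681 × √(2/298) = 2.681 × 0.0819 = 0.220.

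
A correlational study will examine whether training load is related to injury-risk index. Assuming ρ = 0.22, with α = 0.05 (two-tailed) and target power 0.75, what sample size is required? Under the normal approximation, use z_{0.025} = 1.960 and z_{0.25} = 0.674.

Fisher's z: C = ½·ln((1+r)/(1−r)) = ½·ln(1.5641) = 0.2237.
n = ((z_{α/2} + z_β)/C)² + 3.
(1.960 + 0.674) / 0.2237 = 2.634 / 0.2237 = 11.775.
n = 11.775² + 3 = 138.64 + 3 = 141.6.
Round up.

n = 142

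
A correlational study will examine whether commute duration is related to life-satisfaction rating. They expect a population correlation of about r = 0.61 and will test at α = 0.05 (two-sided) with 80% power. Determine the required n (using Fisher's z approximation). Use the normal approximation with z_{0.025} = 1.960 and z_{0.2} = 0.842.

n = 19

Fisher's z: C = ½·ln((1+r)/(1−r)) = ½·ln(4.1282) = 0.7089.
n = ((z_{α/2} + z_β)/C)² + 3.
(1.960 + 0.842) / 0.7089 = 2.802 / 0.7089 = 3.953.
n = 3.953² + 3 = 15.62 + 3 = 18.6.
Round up.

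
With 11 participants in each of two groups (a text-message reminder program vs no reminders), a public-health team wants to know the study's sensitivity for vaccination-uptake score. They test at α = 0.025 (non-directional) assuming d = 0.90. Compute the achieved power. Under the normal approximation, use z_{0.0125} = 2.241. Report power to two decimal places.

For two equal groups, power = Φ(d·√(n/2) − z_{α/2}).
d·√(n/2) = 0.90 × √(11/2) = 0.90 × 2.345 = 2.111.
z_β = 2.111 − 2.241 = -0.130.
Power = Φ(-0.130) = 0.448.

power ≈ 0.45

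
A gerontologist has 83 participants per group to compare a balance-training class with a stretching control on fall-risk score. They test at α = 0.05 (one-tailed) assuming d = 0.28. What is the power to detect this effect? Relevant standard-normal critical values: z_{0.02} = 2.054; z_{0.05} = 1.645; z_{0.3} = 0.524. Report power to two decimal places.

power ≈ 0.56

For two equal groups, power = Φ(d·√(n/2) − z_{α}).
d·√(n/2) = 0.28 × √(83/2) = 0.28 × 6.442 = 1.804.
z_β = 1.804 − 1.645 = 0.159.
Power = Φ(0.159) = 0.563.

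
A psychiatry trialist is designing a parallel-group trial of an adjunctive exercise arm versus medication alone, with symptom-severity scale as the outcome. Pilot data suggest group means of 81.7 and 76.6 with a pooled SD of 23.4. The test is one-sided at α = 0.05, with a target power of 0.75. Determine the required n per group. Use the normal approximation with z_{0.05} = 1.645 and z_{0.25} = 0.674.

n = 227 per group

Cohen's d = |M₁ − M₂| / SD_pooled = |81.7 − 76.6| / 23.4 = 5.1 / 23.4 = 0.218.
For two independent groups with equal n: n = 2·((z_{α} + z_β) / d)².
z_{α} + z_β = 1.645 + 0.674 = 2.319.
n = 2 × (2.319 / 0.218)² = 2 × 10.638² = 2 × 113.16 = 226.3.
Round up to the next whole participant.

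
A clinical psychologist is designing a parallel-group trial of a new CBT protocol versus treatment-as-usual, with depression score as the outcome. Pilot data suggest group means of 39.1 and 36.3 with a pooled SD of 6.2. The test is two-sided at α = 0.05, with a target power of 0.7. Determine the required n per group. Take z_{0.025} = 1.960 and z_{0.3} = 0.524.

n = 61 per group

Cohen's d = |M₁ − M₂| / SD_pooled = |39.1 − 36.3| / 6.2 = 2.8 / 6.2 = 0.452.
For two independent groups with equal n: n = 2·((z_{α/2} + z_β) / d)².
z_{α/2} + z_β = 1.960 + 0.524 = 2.484.
n = 2 × (2.484 / 0.452)² = 2 × 5.496² = 2 × 30.20 = 60.4.
Round up to the next whole participant.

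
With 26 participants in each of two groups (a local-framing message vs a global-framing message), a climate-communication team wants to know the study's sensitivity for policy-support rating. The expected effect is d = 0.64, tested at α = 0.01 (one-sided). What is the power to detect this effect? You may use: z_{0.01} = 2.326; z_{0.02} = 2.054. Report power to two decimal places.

power ≈ 0.49

For two equal groups, power = Φ(d·√(n/2) − z_{α}).
d·√(n/2) = 0.64 × √(26/2) = 0.64 × 3.606 = 2.308.
z_β = 2.308 − 2.326 = -0.018.
Power = Φ(-0.018) = 0.493.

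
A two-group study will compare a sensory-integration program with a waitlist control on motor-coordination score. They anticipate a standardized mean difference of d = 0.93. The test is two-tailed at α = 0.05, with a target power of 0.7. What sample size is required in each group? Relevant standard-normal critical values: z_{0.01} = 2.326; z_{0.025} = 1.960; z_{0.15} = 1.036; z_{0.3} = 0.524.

n = 15 per group

For two independent groups with equal n: n = 2·((z_{α/2} + z_β) / d)².
z_{α/2} + z_β = 1.960 + 0.524 = 2.484.
n = 2 × (2.484 / 0.93)² = 2 × 2.671² = 2 × 7.13 = 14.3.
Round up to the next whole participant.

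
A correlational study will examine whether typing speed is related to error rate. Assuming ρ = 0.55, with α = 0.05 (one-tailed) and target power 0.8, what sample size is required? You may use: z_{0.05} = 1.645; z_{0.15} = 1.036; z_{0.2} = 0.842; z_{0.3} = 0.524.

Fisher's z: C = ½·ln((1+r)/(1−r)) = ½·ln(3.4444) = 0.6184.
n = ((z_{α} + z_β)/C)² + 3.
(1.645 + 0.842) / 0.6184 = 2.487 / 0.6184 = 4.022.
n = 4.022² + 3 = 16.17 + 3 = 19.2.
Round up.

n = 20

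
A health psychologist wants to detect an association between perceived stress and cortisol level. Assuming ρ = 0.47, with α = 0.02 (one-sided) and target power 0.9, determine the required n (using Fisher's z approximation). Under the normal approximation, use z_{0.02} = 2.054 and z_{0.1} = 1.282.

Fisher's z: C = ½·ln((1+r)/(1−r)) = ½·ln(2.7736) = 0.5101.
n = ((z_{α} + z_β)/C)² + 3.
(2.054 + 1.282) / 0.5101 = 3.336 / 0.5101 = 6.540.
n = 6.540² + 3 = 42.77 + 3 = 45.8.
Round up.

n = 46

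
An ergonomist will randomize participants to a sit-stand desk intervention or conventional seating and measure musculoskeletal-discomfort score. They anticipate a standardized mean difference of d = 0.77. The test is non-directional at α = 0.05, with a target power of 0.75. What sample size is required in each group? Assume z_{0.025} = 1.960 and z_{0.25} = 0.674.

For two independent groups with equal n: n = 2·((z_{α/2} + z_β) / d)².
z_{α/2} + z_β = 1.960 + 0.674 = 2.634.
n = 2 × (2.634 / 0.77)² = 2 × 3.421² = 2 × 11.70 = 23.4.
Round up to the next whole participant.

n = 24 per group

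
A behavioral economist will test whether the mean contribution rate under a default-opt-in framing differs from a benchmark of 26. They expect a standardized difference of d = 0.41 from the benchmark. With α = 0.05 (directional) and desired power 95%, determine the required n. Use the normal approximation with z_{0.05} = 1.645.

For a one-sample test: n = ((z_{α} + z_β) / d)².
z_{α} + z_β = 1.645 + 1.645 = 3.290.
n = (3.290 / 0.41)² = 8.024² = 64.39.
Round up.

n = 65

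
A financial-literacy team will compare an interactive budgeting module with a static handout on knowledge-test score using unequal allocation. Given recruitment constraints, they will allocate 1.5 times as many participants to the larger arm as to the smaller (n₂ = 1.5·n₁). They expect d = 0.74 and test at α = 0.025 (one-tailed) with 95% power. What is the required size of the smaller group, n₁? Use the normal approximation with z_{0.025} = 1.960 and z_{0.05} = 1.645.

n₁ = 40

With allocation ratio k = n₂/n₁ = 1.5, Var(x̄₁−x̄₂) = σ²(1/n₁ + 1/(k·n₁)) = σ²·(k+1)/(k·n₁).
So n₁ = (1 + 1/k)·((z_{α} + z_β)/d)² = 1.667 × (3.605/0.74)².
n₁ = 1.667 × 23.73 = 39.6.
Round up: n₁ = 40, giving n₂ = 1.5 × 40 = 60.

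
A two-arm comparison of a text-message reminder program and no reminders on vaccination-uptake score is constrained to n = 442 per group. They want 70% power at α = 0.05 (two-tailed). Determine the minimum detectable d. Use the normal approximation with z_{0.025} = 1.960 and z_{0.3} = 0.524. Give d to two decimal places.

For two independent groups of n = 442 each: d_min = (z_{α/2} + z_β)·√(2/n).
z-sum = 1.960 + 0.524 = 2.484.
d_min = 2.484 × √(2/442) = 2.484 × 0.0673 = 0.167.

d_min ≈ 0.17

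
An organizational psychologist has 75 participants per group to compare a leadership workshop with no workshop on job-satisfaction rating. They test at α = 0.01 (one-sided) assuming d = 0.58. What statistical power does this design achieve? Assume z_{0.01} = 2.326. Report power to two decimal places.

For two equal groups, power = Φ(d·√(n/2) − z_{α}).
d·√(n/2) = 0.58 × √(75/2) = 0.58 × 6.124 = 3.552.
z_β = 3.552 − 2.326 = 1.226.
Power = Φ(1.226) = 0.890.

power ≈ 0.89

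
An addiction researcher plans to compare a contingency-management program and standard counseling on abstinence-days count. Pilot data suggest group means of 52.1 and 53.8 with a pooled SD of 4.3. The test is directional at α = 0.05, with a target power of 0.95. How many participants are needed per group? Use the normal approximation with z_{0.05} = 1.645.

n = 139 per group

Cohen's d = |M₁ − M₂| / SD_pooled = |52.1 − 53.8| / 4.3 = 1.7 / 4.3 = 0.395.
For two independent groups with equal n: n = 2·((z_{α} + z_β) / d)².
z_{α} + z_β = 1.645 + 1.645 = 3.290.
n = 2 × (3.290 / 0.395)² = 2 × 8.329² = 2 × 69.37 = 138.7.
Round up to the next whole participant.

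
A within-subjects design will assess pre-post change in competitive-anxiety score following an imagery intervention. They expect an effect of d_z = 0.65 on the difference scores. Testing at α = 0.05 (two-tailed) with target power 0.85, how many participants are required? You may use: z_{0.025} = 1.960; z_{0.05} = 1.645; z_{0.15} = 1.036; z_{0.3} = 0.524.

n = 22 pairs

For a paired (one-sample on differences) test: n = ((z_{α/2} + z_β) / d)².
z_{α/2} + z_β = 1.960 + 1.036 = 2.996.
n = (2.996 / 0.65)² = 4.609² = 21.25.
Round up.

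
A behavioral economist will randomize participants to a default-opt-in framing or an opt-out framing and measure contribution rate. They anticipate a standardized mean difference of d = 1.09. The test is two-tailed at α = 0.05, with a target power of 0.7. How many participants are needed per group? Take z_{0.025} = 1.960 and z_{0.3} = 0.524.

For two independent groups with equal n: n = 2·((z_{α/2} + z_β) / d)².
z_{α/2} + z_β = 1.960 + 0.524 = 2.484.
n = 2 × (2.484 / 1.09)² = 2 × 2.279² = 2 × 5.19 = 10.4.
Round up to the next whole participant.

n = 11 per group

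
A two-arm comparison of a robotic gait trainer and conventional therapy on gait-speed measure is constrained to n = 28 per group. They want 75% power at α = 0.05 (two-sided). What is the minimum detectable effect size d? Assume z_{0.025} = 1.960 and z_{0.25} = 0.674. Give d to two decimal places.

d_min ≈ 0.70

For two independent groups of n = 28 each: d_min = (z_{α/2} + z_β)·√(2/n).
z-sum = 1.960 + 0.674 = 2.634.
d_min = 2.634 × √(2/28) = 2.634 × 0.2673 = 0.704.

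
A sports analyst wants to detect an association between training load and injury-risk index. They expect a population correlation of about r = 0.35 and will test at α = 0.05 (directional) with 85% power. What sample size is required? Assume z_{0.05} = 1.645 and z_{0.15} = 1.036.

n = 57

Fisher's z: C = ½·ln((1+r)/(1−r)) = ½·ln(2.0769) = 0.3654.
n = ((z_{α} + z_β)/C)² + 3.
(1.645 + 1.036) / 0.3654 = 2.681 / 0.3654 = 7.337.
n = 7.337² + 3 = 53.83 + 3 = 56.8.
Round up.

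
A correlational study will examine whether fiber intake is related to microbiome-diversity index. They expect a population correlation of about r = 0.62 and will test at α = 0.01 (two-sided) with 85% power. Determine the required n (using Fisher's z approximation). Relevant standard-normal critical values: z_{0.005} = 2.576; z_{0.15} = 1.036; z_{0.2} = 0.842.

Fisher's z: C = ½·ln((1+r)/(1−r)) = ½·ln(4.2632) = 0.7250.
n = ((z_{α/2} + z_β)/C)² + 3.
(2.576 + 1.036) / 0.7250 = 3.612 / 0.7250 = 4.982.
n = 4.982² + 3 = 24.82 + 3 = 27.8.
Round up.

n = 28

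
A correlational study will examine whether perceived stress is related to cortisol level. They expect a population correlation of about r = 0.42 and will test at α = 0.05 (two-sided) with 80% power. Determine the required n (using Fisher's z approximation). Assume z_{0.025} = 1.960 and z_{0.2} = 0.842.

Fisher's z: C = ½·ln((1+r)/(1−r)) = ½·ln(2.4483) = 0.4477.
n = ((z_{α/2} + z_β)/C)² + 3.
(1.960 + 0.842) / 0.4477 = 2.802 / 0.4477 = 6.259.
n = 6.259² + 3 = 39.17 + 3 = 42.2.
Round up.

n = 43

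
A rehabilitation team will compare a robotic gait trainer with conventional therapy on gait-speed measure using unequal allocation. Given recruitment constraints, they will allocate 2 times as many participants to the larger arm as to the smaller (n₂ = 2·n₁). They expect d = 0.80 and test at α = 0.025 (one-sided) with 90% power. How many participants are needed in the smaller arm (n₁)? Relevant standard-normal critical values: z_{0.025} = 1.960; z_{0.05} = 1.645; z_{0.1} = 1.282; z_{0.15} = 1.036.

With allocation ratio k = n₂/n₁ = 2, Var(x̄₁−x̄₂) = σ²(1/n₁ + 1/(k·n₁)) = σ²·(k+1)/(k·n₁).
So n₁ = (1 + 1/k)·((z_{α} + z_β)/d)² = 1.500 × (3.242/0.80)².
n₁ = 1.500 × 16.42 = 24.6.
Round up: n₁ = 25, giving n₂ = 2 × 25 = 50.

n₁ = 25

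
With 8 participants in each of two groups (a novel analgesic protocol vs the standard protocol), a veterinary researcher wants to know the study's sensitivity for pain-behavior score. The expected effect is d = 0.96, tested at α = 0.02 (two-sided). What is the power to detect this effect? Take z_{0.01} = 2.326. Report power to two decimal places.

power ≈ 0.34

For two equal groups, power = Φ(d·√(n/2) − z_{α/2}).
d·√(n/2) = 0.96 × √(8/2) = 0.96 × 2.000 = 1.920.
z_β = 1.920 − 2.326 = -0.406.
Power = Φ(-0.406) = 0.342.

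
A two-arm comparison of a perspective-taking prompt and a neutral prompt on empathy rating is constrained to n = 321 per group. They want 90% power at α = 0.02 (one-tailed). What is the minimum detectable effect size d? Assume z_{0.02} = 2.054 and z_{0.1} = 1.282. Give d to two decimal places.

d_min ≈ 0.26

For two independent groups of n = 321 each: d_min = (z_{α} + z_β)·√(2/n).
z-sum = 2.054 + 1.282 = 3.336.
d_min = 3.336 × √(2/321) = 3.336 × 0.0789 = 0.263.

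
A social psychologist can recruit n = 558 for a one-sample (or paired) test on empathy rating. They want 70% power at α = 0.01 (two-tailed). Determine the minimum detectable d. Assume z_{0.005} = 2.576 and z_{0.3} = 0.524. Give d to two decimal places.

For a single sample (or paired design) of n = 558: d_min = (z_{α/2} + z_β)/√n.
z-sum = 2.576 + 0.524 = 3.100.
d_min = 3.100 / √558 = 3.100 / 23.622 = 0.131.

d_min ≈ 0.13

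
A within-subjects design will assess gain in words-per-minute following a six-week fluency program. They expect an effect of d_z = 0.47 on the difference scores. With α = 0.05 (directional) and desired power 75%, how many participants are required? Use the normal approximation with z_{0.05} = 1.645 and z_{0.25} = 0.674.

For a paired (one-sample on differences) test: n = ((z_{α} + z_β) / d)².
z_{α} + z_β = 1.645 + 0.674 = 2.319.
n = (2.319 / 0.47)² = 4.934² = 24.34.
Round up.

n = 25 pairs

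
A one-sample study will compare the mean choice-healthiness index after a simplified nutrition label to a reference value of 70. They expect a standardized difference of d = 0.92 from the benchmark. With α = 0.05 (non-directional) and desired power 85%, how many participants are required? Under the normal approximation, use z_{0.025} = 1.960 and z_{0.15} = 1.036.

n = 11

For a one-sample test: n = ((z_{α/2} + z_β) / d)².
z_{α/2} + z_β = 1.960 + 1.036 = 2.996.
n = (2.996 / 0.92)² = 3.257² = 10.60.
Round up.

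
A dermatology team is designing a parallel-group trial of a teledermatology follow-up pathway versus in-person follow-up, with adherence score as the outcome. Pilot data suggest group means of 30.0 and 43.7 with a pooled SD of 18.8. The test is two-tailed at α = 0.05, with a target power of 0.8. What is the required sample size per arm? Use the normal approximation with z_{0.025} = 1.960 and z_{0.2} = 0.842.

Cohen's d = |M₁ − M₂| / SD_pooled = |30.0 − 43.7| / 18.8 = 13.7 / 18.8 = 0.729.
For two independent groups with equal n: n = 2·((z_{α/2} + z_β) / d)².
z_{α/2} + z_β = 1.960 + 0.842 = 2.802.
n = 2 × (2.802 / 0.729)² = 2 × 3.844² = 2 × 14.77 = 29.5.
Round up to the next whole participant.

n = 30 per group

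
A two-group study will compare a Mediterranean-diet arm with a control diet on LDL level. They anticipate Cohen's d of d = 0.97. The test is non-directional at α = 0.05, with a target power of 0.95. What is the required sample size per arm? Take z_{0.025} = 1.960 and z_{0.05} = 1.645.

For two independent groups with equal n: n = 2·((z_{α/2} + z_β) / d)².
z_{α/2} + z_β = 1.960 + 1.645 = 3.605.
n = 2 × (3.605 / 0.97)² = 2 × 3.716² = 2 × 13.81 = 27.6.
Round up to the next whole participant.

n = 28 per group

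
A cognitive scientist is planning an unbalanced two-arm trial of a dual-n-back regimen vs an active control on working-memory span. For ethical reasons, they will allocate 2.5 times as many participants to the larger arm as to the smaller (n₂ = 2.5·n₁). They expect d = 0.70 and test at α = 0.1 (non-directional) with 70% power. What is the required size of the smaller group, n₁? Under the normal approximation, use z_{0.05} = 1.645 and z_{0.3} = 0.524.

With allocation ratio k = n₂/n₁ = 2.5, Var(x̄₁−x̄₂) = σ²(1/n₁ + 1/(k·n₁)) = σ²·(k+1)/(k·n₁).
So n₁ = (1 + 1/k)·((z_{α/2} + z_β)/d)² = 1.400 × (2.169/0.70)².
n₁ = 1.400 × 9.60 = 13.4.
Round up: n₁ = 14, giving n₂ = 2.5 × 14 = 35.

n₁ = 14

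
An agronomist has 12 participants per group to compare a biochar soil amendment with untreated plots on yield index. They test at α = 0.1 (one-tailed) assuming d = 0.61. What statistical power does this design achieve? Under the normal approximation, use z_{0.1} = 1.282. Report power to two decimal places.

power ≈ 0.58

For two equal groups, power = Φ(d·√(n/2) − z_{α}).
d·√(n/2) = 0.61 × √(12/2) = 0.61 × 2.449 = 1.494.
z_β = 1.494 − 1.282 = 0.212.
Power = Φ(0.212) = 0.584.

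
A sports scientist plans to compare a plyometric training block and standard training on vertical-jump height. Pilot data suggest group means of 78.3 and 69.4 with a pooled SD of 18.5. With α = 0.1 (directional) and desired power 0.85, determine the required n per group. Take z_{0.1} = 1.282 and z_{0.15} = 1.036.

n = 47 per group

Cohen's d = |M₁ − M₂| / SD_pooled = |78.3 − 69.4| / 18.5 = 8.9 / 18.5 = 0.481.
For two independent groups with equal n: n = 2·((z_{α} + z_β) / d)².
z_{α} + z_β = 1.282 + 1.036 = 2.318.
n = 2 × (2.318 / 0.481)² = 2 × 4.819² = 2 × 23.22 = 46.4.
Round up to the next whole participant.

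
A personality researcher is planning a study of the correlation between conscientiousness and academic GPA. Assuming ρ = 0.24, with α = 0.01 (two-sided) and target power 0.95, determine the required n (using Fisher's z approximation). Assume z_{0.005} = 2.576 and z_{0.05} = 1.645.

Fisher's z: C = ½·ln((1+r)/(1−r)) = ½·ln(1.6316) = 0.2448.
n = ((z_{α/2} + z_β)/C)² + 3.
(2.576 + 1.645) / 0.2448 = 4.221 / 0.2448 = 17.243.
n = 17.243² + 3 = 297.31 + 3 = 300.3.
Round up.

n = 301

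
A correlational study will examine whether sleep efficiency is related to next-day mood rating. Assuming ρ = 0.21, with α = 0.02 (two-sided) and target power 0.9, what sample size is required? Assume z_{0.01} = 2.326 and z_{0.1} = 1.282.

Fisher's z: C = ½·ln((1+r)/(1−r)) = ½·ln(1.5316) = 0.2132.
n = ((z_{α/2} + z_β)/C)² + 3.
(2.326 + 1.282) / 0.2132 = 3.608 / 0.2132 = 16.923.
n = 16.923² + 3 = 286.39 + 3 = 289.4.
Round up.

n = 290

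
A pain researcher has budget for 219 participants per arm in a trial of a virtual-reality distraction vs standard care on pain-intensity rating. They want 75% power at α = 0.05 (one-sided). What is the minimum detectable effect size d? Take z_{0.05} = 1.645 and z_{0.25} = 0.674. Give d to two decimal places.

d_min ≈ 0.22

For two independent groups of n = 219 each: d_min = (z_{α} + z_β)·√(2/n).
z-sum = 1.645 + 0.674 = 2.319.
d_min = 2.319 × √(2/219) = 2.319 × 0.0956 = 0.222.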